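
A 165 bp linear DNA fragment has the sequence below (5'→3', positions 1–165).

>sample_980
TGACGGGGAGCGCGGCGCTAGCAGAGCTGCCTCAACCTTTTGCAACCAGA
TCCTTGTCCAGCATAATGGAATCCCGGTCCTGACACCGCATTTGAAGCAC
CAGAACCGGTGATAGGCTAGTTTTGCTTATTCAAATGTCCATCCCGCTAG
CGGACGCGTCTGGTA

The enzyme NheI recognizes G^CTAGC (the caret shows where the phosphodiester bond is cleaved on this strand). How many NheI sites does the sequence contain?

GCTAGC occurs starting at positions 17, 146.
NheI cuts at 2 sites.

2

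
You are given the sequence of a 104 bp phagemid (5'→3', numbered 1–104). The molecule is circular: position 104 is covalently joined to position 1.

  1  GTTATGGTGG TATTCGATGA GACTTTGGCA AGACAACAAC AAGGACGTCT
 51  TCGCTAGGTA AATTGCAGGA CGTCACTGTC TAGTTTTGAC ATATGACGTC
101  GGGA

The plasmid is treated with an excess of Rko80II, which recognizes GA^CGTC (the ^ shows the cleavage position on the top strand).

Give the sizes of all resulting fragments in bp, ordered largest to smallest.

53, 26, 25 bp

Rko80II sites (GACGTC) start at positions 44, 69, 95.
Rko80II cuts after base 2 of each site, so after positions 45, 70, 96.
Circular molecule, 3 cuts → 3 fragments:
  46–70 → 25 bp
  71–96 → 26 bp
  97–104 then 1–45 → 8 + 45 = 53 bp
Sorted largest to smallest: 53, 26, 25 bp.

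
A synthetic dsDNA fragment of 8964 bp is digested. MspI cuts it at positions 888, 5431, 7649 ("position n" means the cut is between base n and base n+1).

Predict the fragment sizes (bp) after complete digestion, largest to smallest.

Linear molecule, 3 cuts → 4 fragments:
  888 − 0 = 888 bp
  5431 − 888 = 4543 bp
  7649 − 5431 = 2218 bp
  8964 − 7649 = 1315 bp
Sorted largest to smallest: 4543, 2218, 1315, 888 bp.

4543, 2218, 1315, 888 bp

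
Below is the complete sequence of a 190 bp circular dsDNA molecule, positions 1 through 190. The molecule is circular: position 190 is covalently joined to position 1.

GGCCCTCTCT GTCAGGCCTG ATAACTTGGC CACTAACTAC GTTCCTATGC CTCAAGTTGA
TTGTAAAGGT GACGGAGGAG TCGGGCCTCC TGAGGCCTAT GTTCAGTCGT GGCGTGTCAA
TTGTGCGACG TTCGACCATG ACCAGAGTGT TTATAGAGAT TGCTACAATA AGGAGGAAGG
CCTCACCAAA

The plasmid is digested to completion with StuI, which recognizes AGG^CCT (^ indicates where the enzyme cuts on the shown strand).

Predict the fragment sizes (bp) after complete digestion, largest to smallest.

StuI sites (AGGCCT) start at positions 14, 93, 178.
StuI cuts after base 3 of each site, so after positions 16, 95, 180.
Circular molecule, 3 cuts → 3 fragments:
  17–95 → 79 bp
  96–180 → 85 bp
  181–190 then 1–16 → 10 + 16 = 26 bp
Sorted largest to smallest: 85, 79, 26 bp.

85, 79, 26 bp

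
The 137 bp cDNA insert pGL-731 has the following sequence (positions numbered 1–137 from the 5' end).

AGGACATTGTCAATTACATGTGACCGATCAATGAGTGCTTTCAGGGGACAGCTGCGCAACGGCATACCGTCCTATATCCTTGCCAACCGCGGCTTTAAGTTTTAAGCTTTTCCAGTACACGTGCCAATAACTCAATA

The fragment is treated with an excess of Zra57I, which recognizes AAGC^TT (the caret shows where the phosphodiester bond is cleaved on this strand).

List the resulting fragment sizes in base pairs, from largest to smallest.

107, 30 bp

The Zra57I site (AAGCTT) starts at position 104.
Zra57I cuts after base 4 of each site, so after position 107.
Linear molecule, 1 cut → 2 fragments:
  1–107 → 107 bp
  108–137 → 30 bp
Sorted largest to smallest: 107, 30 bp.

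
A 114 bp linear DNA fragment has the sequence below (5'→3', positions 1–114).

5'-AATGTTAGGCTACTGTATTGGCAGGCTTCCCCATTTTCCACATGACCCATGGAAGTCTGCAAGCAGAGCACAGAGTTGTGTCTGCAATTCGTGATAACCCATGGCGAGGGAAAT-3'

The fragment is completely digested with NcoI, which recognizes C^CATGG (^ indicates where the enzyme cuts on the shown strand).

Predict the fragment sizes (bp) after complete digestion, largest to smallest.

NcoI sites (CCATGG) start at positions 47, 99.
NcoI cuts after the first base of each site, so after positions 47, 99.
Linear molecule, 2 cuts → 3 fragments:
  1–47 → 47 bp
  48–99 → 52 bp
  100–114 → 15 bp
Sorted largest to smallest: 52, 47, 15 bp.

52, 47, 15 bp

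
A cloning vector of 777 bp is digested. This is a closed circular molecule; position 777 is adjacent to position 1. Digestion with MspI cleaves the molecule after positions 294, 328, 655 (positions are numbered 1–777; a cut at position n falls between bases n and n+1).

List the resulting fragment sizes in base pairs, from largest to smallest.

416, 327, 34 bp

Circular molecule, 3 cuts → 3 fragments:
  328 − 294 = 34 bp
  655 − 328 = 327 bp
  wrap: 777 − 655 + 294 = 416 bp
Sorted largest to smallest: 416, 327, 34 bp.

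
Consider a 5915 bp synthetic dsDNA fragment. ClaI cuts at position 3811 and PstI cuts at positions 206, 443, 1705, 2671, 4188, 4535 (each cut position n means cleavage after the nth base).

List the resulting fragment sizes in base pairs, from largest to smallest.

1380, 1262, 1140, 966, 377, 347, 237, 206 bp

Combined cut positions (sorted): 206, 443, 1705, 2671, 3811, 4188, 4535.
Linear molecule, 7 cuts → 8 fragments:
  206 − 0 = 206 bp
  443 − 206 = 237 bp
  1705 − 443 = 1262 bp
  2671 − 1705 = 966 bp
  3811 − 2671 = 1140 bp
  4188 − 3811 = 377 bp
  4535 − 4188 = 347 bp
  5915 − 4535 = 1380 bp
Sorted largest to smallest: 1380, 1262, 1140, 966, 377, 347, 237, 206 bp.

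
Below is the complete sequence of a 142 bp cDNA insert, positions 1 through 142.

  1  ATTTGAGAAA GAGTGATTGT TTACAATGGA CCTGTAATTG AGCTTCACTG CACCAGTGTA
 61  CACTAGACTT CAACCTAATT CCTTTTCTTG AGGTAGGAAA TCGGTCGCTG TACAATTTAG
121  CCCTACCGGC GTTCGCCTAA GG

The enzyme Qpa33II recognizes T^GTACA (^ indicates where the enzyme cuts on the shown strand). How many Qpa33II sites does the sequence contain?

2

TGTACA occurs starting at positions 57, 109.
Qpa33II cuts at 2 sites.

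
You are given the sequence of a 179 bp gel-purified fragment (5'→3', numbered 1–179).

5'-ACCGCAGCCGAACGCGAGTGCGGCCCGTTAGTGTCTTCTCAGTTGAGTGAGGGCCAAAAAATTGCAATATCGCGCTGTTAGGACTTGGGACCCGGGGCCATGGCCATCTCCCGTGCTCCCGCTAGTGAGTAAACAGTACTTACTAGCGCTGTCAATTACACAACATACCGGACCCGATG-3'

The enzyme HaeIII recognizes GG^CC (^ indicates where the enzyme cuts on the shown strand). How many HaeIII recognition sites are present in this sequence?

GGCC occurs starting at positions 22, 52, 96, 102.
HaeIII cuts at 4 sites.

4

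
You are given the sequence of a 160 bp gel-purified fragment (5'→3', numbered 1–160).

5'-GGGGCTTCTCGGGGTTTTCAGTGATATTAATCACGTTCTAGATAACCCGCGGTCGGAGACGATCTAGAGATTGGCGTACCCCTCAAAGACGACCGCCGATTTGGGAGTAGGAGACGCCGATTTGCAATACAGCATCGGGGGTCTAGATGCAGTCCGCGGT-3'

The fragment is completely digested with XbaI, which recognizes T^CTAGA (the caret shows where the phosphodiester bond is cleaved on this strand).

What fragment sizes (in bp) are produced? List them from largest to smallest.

XbaI sites (TCTAGA) start at positions 37, 63, 142.
XbaI cuts after the first base of each site, so after positions 37, 63, 142.
Linear molecule, 3 cuts → 4 fragments:
  1–37 → 37 bp
  38–63 → 26 bp
  64–142 → 79 bp
  143–160 → 18 bp
Sorted largest to smallest: 79, 37, 26, 18 bp.

79, 37, 26, 18 bp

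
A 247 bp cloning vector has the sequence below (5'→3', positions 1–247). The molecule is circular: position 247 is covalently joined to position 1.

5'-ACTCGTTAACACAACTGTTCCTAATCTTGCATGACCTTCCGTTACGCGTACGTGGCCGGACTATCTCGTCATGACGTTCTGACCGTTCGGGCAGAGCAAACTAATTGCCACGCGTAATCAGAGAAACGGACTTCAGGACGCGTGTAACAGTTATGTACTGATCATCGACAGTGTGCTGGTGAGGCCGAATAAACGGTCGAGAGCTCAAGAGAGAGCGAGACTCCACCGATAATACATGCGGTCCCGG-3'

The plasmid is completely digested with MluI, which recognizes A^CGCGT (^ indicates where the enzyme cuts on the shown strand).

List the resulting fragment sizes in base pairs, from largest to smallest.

153, 66, 28 bp

MluI sites (ACGCGT) start at positions 44, 110, 138.
MluI cuts after the first base of each site, so after positions 44, 110, 138.
Circular molecule, 3 cuts → 3 fragments:
  45–110 → 66 bp
  111–138 → 28 bp
  139–247 then 1–44 → 109 + 44 = 153 bp
Sorted largest to smallest: 153, 66, 28 bp.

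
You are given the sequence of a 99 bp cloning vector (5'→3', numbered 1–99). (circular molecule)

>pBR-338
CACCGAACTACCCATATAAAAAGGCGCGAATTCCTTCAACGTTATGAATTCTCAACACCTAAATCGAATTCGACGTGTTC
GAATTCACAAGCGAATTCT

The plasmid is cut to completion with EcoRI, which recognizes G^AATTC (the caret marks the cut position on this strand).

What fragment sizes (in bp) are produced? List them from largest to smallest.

EcoRI sites (GAATTC) start at positions 28, 46, 66, 81, 93.
EcoRI cuts after the first base of each site, so after positions 28, 46, 66, 81, 93.
Circular molecule, 5 cuts → 5 fragments:
  29–46 → 18 bp
  47–66 → 20 bp
  67–81 → 15 bp
  82–93 → 12 bp
  94–99 then 1–28 → 6 + 28 = 34 bp
Sorted largest to smallest: 34, 20, 18, 15, 12 bp.

34, 20, 18, 15, 12 bp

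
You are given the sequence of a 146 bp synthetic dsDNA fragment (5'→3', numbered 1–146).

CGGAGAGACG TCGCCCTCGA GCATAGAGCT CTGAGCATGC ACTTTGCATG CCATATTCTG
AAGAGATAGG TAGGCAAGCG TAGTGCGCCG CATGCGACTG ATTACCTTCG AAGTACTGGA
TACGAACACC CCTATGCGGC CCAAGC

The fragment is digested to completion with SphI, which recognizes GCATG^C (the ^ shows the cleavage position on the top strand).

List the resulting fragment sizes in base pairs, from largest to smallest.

52, 44, 39, 11 bp

SphI sites (GCATGC) start at positions 35, 46, 90.
SphI cuts after base 5 of each site (before the last base), so after positions 39, 50, 94.
Linear molecule, 3 cuts → 4 fragments:
  1–39 → 39 bp
  40–50 → 11 bp
  51–94 → 44 bp
  95–146 → 52 bp
Sorted largest to smallest: 52, 44, 39, 11 bp.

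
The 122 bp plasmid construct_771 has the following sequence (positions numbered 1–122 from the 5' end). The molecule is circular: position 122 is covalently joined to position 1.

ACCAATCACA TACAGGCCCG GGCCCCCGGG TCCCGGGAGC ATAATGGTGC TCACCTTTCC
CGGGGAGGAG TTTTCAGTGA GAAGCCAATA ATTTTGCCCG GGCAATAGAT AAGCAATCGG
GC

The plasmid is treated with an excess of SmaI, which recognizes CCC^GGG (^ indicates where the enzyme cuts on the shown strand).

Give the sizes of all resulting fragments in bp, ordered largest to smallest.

42, 38, 27, 8, 7 bp

SmaI sites (CCCGGG) start at positions 17, 25, 32, 59, 97.
SmaI cuts after base 3 of each site, so after positions 19, 27, 34, 61, 99.
Circular molecule, 5 cuts → 5 fragments:
  20–27 → 8 bp
  28–34 → 7 bp
  35–61 → 27 bp
  62–99 → 38 bp
  100–122 then 1–19 → 23 + 19 = 42 bp
Sorted largest to smallest: 42, 38, 27, 8, 7 bp.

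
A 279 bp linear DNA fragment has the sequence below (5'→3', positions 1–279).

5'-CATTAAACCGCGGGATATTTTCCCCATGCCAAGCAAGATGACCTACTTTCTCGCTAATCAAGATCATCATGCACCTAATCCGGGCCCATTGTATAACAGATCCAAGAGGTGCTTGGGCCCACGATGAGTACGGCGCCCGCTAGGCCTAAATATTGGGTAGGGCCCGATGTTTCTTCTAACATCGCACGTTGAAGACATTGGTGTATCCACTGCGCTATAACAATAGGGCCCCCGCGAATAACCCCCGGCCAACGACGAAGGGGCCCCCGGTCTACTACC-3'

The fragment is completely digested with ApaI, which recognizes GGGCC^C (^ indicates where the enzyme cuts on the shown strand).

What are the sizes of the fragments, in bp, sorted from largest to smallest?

ApaI sites (GGGCCC) start at positions 82, 115, 160, 226, 261.
ApaI cuts after base 5 of each site (before the last base), so after positions 86, 119, 164, 230, 265.
Linear molecule, 5 cuts → 6 fragments:
  1–86 → 86 bp
  87–119 → 33 bp
  120–164 → 45 bp
  165–230 → 66 bp
  231–265 → 35 bp
  266–279 → 14 bp
Sorted largest to smallest: 86, 66, 45, 35, 33, 14 bp.

86, 66, 45, 35, 33, 14 bp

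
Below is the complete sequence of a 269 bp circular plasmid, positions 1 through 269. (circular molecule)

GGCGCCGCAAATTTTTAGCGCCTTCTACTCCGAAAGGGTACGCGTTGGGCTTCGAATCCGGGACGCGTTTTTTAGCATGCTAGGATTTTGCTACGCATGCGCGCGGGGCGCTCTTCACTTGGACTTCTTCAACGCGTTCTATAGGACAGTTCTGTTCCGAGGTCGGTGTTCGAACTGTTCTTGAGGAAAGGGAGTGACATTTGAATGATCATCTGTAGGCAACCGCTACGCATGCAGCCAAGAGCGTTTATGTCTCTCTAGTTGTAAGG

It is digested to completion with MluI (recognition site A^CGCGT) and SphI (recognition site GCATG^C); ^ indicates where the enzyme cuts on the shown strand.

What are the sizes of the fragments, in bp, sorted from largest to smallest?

102, 75, 33, 23, 20, 16 bp

MluI sites (ACGCGT) start at positions 40, 63, 132.
MluI cuts after the first base of each site, so after positions 40, 63, 132.
SphI sites (GCATGC) start at positions 75, 95, 230.
SphI cuts after base 5 of each site (before the last base), so after positions 79, 99, 234.
Combined cut positions: 40, 63, 79, 99, 132, 234.
Circular molecule, 6 cuts → 6 fragments:
  41–63 → 23 bp
  64–79 → 16 bp
  80–99 → 20 bp
  100–132 → 33 bp
  133–234 → 102 bp
  235–269 then 1–40 → 35 + 40 = 75 bp
Sorted largest to smallest: 102, 75, 33, 23, 20, 16 bp.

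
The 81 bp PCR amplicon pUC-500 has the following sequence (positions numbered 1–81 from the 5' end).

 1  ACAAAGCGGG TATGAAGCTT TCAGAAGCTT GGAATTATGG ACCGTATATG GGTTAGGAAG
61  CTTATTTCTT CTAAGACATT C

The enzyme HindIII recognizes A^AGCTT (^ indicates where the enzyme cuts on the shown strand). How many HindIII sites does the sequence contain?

3

AAGCTT occurs starting at positions 15, 25, 58.
HindIII cuts at 3 sites.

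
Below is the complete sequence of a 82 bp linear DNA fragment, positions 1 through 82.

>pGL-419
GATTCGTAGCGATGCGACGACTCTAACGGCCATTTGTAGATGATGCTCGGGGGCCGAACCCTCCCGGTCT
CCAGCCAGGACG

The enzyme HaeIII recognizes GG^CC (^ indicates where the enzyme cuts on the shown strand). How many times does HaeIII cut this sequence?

GGCC occurs starting at positions 28, 52.
HaeIII cuts at 2 sites.

2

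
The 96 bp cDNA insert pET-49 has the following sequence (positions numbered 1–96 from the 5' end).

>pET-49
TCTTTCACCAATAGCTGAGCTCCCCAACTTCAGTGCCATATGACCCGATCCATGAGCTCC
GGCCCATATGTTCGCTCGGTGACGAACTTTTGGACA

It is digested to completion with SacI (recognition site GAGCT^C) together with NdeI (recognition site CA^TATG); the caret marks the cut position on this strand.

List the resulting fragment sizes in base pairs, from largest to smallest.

SacI sites (GAGCTC) start at positions 17, 54.
SacI cuts after base 5 of each site (before the last base), so after positions 21, 58.
NdeI sites (CATATG) start at positions 37, 65.
NdeI cuts after base 2 of each site, so after positions 38, 66.
Combined cut positions: 21, 38, 58, 66.
Linear molecule, 4 cuts → 5 fragments:
  1–21 → 21 bp
  22–38 → 17 bp
  39–58 → 20 bp
  59–66 → 8 bp
  67–96 → 30 bp
Sorted largest to smallest: 30, 21, 20, 17, 8 bp.

30, 21, 20, 17, 8 bp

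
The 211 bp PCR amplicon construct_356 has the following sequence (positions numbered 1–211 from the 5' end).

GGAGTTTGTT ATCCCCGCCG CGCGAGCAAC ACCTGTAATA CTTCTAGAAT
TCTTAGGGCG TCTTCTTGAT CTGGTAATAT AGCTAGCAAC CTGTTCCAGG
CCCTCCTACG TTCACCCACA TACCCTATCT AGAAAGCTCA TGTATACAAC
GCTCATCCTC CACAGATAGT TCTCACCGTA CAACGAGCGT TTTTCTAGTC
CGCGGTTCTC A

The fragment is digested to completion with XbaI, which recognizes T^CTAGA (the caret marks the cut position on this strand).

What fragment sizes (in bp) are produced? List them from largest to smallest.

85, 83, 43 bp

XbaI sites (TCTAGA) start at positions 43, 128.
XbaI cuts after the first base of each site, so after positions 43, 128.
Linear molecule, 2 cuts → 3 fragments:
  1–43 → 43 bp
  44–128 → 85 bp
  129–211 → 83 bp
Sorted largest to smallest: 85, 83, 43 bp.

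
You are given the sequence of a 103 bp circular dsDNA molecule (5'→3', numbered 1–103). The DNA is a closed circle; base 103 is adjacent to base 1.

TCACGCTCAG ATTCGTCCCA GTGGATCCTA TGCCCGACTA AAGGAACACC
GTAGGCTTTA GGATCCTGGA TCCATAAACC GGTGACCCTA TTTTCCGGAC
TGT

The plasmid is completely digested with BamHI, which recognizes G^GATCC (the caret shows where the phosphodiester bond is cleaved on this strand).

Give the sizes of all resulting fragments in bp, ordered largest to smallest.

58, 38, 7 bp

BamHI sites (GGATCC) start at positions 23, 61, 68.
BamHI cuts after the first base of each site, so after positions 23, 61, 68.
Circular molecule, 3 cuts → 3 fragments:
  24–61 → 38 bp
  62–68 → 7 bp
  69–103 then 1–23 → 35 + 23 = 58 bp
Sorted largest to smallest: 58, 38, 7 bp.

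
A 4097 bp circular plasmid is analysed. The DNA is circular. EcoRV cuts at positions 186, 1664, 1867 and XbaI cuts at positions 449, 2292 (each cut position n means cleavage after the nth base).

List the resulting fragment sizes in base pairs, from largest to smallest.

Combined cut positions (sorted): 186, 449, 1664, 1867, 2292.
Circular molecule, 5 cuts → 5 fragments:
  449 − 186 = 263 bp
  1664 − 449 = 1215 bp
  1867 − 1664 = 203 bp
  2292 − 1867 = 425 bp
  wrap: 4097 − 2292 + 186 = 1991 bp
Sorted largest to smallest: 1991, 1215, 425, 263, 203 bp.

1991, 1215, 425, 263, 203 bp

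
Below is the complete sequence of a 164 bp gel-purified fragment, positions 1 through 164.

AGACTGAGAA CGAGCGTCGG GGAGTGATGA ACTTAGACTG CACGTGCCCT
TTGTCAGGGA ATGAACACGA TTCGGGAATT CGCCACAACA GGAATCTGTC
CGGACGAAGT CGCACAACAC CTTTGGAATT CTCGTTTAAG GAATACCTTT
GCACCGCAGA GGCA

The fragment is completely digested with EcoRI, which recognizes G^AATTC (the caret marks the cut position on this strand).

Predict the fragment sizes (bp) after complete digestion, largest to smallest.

EcoRI sites (GAATTC) start at positions 76, 126.
EcoRI cuts after the first base of each site, so after positions 76, 126.
Linear molecule, 2 cuts → 3 fragments:
  1–76 → 76 bp
  77–126 → 50 bp
  127–164 → 38 bp
Sorted largest to smallest: 76, 50, 38 bp.

76, 50, 38 bp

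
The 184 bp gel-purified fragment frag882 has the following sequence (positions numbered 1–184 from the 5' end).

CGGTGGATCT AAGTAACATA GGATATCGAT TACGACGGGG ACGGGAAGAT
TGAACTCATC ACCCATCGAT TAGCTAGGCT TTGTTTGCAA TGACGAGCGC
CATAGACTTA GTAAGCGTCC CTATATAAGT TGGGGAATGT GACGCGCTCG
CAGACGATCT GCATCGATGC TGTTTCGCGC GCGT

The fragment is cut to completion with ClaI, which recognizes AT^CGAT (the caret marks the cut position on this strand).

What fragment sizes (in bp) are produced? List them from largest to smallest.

ClaI sites (ATCGAT) start at positions 25, 65, 163.
ClaI cuts after base 2 of each site, so after positions 26, 66, 164.
Linear molecule, 3 cuts → 4 fragments:
  1–26 → 26 bp
  27–66 → 40 bp
  67–164 → 98 bp
  165–184 → 20 bp
Sorted largest to smallest: 98, 40, 26, 20 bp.

98, 40, 26, 20 bp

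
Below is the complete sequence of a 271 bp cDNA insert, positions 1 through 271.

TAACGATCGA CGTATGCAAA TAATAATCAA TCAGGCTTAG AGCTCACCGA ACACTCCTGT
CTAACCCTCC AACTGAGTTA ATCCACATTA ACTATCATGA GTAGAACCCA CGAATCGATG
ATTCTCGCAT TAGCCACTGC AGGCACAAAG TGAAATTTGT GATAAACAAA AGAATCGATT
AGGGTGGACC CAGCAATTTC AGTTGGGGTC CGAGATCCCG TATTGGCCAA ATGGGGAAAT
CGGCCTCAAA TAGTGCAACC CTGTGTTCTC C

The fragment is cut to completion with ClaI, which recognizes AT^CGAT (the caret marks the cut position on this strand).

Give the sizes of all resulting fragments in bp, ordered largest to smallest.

115, 96, 60 bp

ClaI sites (ATCGAT) start at positions 114, 174.
ClaI cuts after base 2 of each site, so after positions 115, 175.
Linear molecule, 2 cuts → 3 fragments:
  1–115 → 115 bp
  116–175 → 60 bp
  176–271 → 96 bp
Sorted largest to smallest: 115, 96, 60 bp.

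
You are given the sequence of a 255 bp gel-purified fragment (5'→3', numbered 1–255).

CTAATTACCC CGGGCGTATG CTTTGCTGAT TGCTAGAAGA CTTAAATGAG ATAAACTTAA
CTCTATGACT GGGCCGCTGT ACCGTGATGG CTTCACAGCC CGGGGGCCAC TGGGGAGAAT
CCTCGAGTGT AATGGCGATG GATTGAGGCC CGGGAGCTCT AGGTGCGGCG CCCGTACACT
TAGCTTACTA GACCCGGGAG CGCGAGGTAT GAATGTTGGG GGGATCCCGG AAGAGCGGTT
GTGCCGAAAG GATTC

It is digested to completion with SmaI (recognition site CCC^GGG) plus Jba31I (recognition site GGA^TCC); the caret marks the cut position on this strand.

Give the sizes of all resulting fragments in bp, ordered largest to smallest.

SmaI sites (CCCGGG) start at positions 9, 99, 149, 193.
SmaI cuts after base 3 of each site, so after positions 11, 101, 151, 195.
The Jba31I site (GGATCC) starts at position 222.
Jba31I cuts after base 3 of each site, so after position 224.
Combined cut positions: 11, 101, 151, 195, 224.
Linear molecule, 5 cuts → 6 fragments:
  1–11 → 11 bp
  12–101 → 90 bp
  102–151 → 50 bp
  152–195 → 44 bp
  196–224 → 29 bp
  225–255 → 31 bp
Sorted largest to smallest: 90, 50, 44, 31, 29, 11 bp.

90, 50, 44, 31, 29, 11 bp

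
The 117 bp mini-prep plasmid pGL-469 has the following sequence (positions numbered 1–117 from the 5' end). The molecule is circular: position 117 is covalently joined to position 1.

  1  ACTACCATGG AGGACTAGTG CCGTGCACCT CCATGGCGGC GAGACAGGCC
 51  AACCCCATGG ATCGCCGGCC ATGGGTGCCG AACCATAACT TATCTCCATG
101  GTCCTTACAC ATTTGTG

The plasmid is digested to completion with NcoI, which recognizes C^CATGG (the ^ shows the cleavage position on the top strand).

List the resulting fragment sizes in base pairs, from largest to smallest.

27, 26, 26, 24, 14 bp

NcoI sites (CCATGG) start at positions 5, 31, 55, 69, 96.
NcoI cuts after the first base of each site, so after positions 5, 31, 55, 69, 96.
Circular molecule, 5 cuts → 5 fragments:
  6–31 → 26 bp
  32–55 → 24 bp
  56–69 → 14 bp
  70–96 → 27 bp
  97–117 then 1–5 → 21 + 5 = 26 bp
Sorted largest to smallest: 27, 26, 26, 24, 14 bp.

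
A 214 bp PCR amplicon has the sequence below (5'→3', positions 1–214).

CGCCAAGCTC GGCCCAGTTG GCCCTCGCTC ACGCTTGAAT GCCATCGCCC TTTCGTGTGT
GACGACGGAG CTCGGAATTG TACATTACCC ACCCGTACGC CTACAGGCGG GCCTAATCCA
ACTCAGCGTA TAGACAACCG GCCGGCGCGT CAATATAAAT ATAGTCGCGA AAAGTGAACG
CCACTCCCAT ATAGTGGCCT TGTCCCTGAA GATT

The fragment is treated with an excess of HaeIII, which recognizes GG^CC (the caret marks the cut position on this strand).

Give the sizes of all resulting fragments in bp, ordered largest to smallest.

HaeIII sites (GGCC) start at positions 11, 20, 110, 140, 196.
HaeIII cuts after base 2 of each site, so after positions 12, 21, 111, 141, 197.
Linear molecule, 5 cuts → 6 fragments:
  1–12 → 12 bp
  13–21 → 9 bp
  22–111 → 90 bp
  112–141 → 30 bp
  142–197 → 56 bp
  198–214 → 17 bp
Sorted largest to smallest: 90, 56, 30, 17, 12, 9 bp.

90, 56, 30, 17, 12, 9 bp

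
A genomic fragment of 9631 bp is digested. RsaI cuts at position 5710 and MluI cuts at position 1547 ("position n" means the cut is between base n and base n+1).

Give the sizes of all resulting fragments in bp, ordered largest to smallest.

Combined cut positions (sorted): 1547, 5710.
Linear molecule, 2 cuts → 3 fragments:
  1547 − 0 = 1547 bp
  5710 − 1547 = 4163 bp
  9631 − 5710 = 3921 bp
Sorted largest to smallest: 4163, 3921, 1547 bp.

4163, 3921, 1547 bp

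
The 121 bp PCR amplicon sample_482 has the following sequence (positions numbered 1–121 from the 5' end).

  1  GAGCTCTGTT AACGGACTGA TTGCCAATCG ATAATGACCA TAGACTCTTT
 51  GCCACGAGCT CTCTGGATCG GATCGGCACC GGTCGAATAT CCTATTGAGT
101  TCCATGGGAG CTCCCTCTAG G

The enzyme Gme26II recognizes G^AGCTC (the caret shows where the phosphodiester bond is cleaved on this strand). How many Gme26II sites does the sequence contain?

3

GAGCTC occurs starting at positions 1, 56, 108.
Gme26II cuts at 3 sites.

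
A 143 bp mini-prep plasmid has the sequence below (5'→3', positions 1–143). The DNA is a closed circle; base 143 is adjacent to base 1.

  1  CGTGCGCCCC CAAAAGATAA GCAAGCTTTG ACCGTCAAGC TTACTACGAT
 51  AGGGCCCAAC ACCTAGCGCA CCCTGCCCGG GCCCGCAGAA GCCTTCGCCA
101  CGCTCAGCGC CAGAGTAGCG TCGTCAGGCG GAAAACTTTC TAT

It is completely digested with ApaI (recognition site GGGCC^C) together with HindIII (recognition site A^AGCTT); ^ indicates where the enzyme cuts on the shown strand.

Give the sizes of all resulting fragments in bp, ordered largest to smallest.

83, 27, 19, 14 bp

ApaI sites (GGGCCC) start at positions 52, 79.
ApaI cuts after base 5 of each site (before the last base), so after positions 56, 83.
HindIII sites (AAGCTT) start at positions 23, 37.
HindIII cuts after the first base of each site, so after positions 23, 37.
Combined cut positions: 23, 37, 56, 83.
Circular molecule, 4 cuts → 4 fragments:
  24–37 → 14 bp
  38–56 → 19 bp
  57–83 → 27 bp
  84–143 then 1–23 → 60 + 23 = 83 bp
Sorted largest to smallest: 83, 27, 19, 14 bp.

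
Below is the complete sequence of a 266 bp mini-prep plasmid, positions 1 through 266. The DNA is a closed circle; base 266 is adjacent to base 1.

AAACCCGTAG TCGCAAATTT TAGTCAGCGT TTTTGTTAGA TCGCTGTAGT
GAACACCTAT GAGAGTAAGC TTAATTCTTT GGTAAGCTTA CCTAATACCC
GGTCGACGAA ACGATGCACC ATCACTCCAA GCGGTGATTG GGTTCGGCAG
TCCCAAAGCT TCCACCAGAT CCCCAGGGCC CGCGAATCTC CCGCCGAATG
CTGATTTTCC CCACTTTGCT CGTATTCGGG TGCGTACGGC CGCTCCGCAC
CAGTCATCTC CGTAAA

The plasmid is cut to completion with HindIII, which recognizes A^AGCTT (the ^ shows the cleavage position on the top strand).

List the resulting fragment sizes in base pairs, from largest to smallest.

177, 72, 17 bp

HindIII sites (AAGCTT) start at positions 67, 84, 156.
HindIII cuts after the first base of each site, so after positions 67, 84, 156.
Circular molecule, 3 cuts → 3 fragments:
  68–84 → 17 bp
  85–156 → 72 bp
  157–266 then 1–67 → 110 + 67 = 177 bp
Sorted largest to smallest: 177, 72, 17 bp.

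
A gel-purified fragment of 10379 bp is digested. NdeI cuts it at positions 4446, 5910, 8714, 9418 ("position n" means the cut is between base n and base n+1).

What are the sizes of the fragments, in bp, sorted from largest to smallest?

4446, 2804, 1464, 961, 704 bp

Linear molecule, 4 cuts → 5 fragments:
  4446 − 0 = 4446 bp
  5910 − 4446 = 1464 bp
  8714 − 5910 = 2804 bp
  9418 − 8714 = 704 bp
  10379 − 9418 = 961 bp
Sorted largest to smallest: 4446, 2804, 1464, 961, 704 bp.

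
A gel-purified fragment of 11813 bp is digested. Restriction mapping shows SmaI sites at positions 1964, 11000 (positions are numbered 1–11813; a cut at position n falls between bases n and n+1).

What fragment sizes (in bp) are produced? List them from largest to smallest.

9036, 1964, 813 bp

Linear molecule, 2 cuts → 3 fragments:
  1964 − 0 = 1964 bp
  11000 − 1964 = 9036 bp
  11813 − 11000 = 813 bp
Sorted largest to smallest: 9036, 1964, 813 bp.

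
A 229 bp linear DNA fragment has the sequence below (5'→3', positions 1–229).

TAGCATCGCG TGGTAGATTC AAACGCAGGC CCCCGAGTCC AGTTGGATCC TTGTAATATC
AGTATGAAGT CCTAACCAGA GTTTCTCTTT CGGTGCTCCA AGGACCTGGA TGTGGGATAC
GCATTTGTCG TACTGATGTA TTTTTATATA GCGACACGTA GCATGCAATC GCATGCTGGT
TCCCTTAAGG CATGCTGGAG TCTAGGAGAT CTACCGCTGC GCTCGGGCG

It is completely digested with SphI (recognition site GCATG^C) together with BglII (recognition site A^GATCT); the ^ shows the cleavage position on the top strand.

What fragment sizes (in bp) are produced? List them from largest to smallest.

165, 22, 19, 13, 10 bp

SphI sites (GCATGC) start at positions 161, 171, 190.
SphI cuts after base 5 of each site (before the last base), so after positions 165, 175, 194.
The BglII site (AGATCT) starts at position 207.
BglII cuts after the first base of each site, so after position 207.
Combined cut positions: 165, 175, 194, 207.
Linear molecule, 4 cuts → 5 fragments:
  1–165 → 165 bp
  166–175 → 10 bp
  176–194 → 19 bp
  195–207 → 13 bp
  208–229 → 22 bp
Sorted largest to smallest: 165, 22, 19, 13, 10 bp.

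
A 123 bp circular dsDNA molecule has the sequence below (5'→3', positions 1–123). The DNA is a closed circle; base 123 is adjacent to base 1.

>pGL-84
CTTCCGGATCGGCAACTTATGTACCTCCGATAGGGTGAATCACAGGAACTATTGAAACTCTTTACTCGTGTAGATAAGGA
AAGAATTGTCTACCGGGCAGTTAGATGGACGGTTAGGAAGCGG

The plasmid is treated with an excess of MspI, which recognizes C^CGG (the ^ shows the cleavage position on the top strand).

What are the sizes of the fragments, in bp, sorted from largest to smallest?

MspI sites (CCGG) start at positions 4, 93.
MspI cuts after the first base of each site, so after positions 4, 93.
Circular molecule, 2 cuts → 2 fragments:
  5–93 → 89 bp
  94–123 then 1–4 → 30 + 4 = 34 bp
Sorted largest to smallest: 89, 34 bp.

89, 34 bp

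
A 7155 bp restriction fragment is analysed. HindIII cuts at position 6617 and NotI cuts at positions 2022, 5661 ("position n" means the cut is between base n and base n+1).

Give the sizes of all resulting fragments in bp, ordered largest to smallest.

Combined cut positions (sorted): 2022, 5661, 6617.
Linear molecule, 3 cuts → 4 fragments:
  2022 − 0 = 2022 bp
  5661 − 2022 = 3639 bp
  6617 − 5661 = 956 bp
  7155 − 6617 = 538 bp
Sorted largest to smallest: 3639, 2022, 956, 538 bp.

3639, 2022, 956, 538 bp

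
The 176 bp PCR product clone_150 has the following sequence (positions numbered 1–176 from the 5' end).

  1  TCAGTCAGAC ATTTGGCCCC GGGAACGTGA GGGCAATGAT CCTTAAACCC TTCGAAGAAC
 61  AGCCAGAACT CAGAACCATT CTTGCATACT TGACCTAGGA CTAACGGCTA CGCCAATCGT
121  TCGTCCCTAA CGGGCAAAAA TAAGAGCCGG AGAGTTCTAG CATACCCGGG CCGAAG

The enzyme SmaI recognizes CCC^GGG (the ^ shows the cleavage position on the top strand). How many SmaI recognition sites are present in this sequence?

2

CCCGGG occurs starting at positions 18, 165.
SmaI cuts at 2 sites.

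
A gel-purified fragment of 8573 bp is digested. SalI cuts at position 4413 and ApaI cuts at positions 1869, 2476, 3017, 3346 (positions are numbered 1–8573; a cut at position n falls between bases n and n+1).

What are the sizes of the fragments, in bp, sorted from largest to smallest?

Combined cut positions (sorted): 1869, 2476, 3017, 3346, 4413.
Linear molecule, 5 cuts → 6 fragments:
  1869 − 0 = 1869 bp
  2476 − 1869 = 607 bp
  3017 − 2476 = 541 bp
  3346 − 3017 = 329 bp
  4413 − 3346 = 1067 bp
  8573 − 4413 = 4160 bp
Sorted largest to smallest: 4160, 1869, 1067, 607, 541, 329 bp.

4160, 1869, 1067, 607, 541, 329 bp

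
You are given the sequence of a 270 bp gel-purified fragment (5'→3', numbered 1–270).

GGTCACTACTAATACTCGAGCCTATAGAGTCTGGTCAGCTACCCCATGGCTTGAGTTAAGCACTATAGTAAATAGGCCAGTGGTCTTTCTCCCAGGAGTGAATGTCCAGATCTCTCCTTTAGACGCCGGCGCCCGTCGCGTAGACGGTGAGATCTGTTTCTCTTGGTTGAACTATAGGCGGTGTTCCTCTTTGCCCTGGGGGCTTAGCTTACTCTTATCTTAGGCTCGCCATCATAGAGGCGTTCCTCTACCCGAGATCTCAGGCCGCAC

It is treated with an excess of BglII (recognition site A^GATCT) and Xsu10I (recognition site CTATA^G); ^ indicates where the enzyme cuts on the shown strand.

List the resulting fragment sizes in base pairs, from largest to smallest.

BglII sites (AGATCT) start at positions 108, 150, 255.
BglII cuts after the first base of each site, so after positions 108, 150, 255.
Xsu10I sites (CTATAG) start at positions 22, 63, 172.
Xsu10I cuts after base 5 of each site (before the last base), so after positions 26, 67, 176.
Combined cut positions: 26, 67, 108, 150, 176, 255.
Linear molecule, 6 cuts → 7 fragments:
  1–26 → 26 bp
  27–67 → 41 bp
  68–108 → 41 bp
  109–150 → 42 bp
  151–176 → 26 bp
  177–255 → 79 bp
  256–270 → 15 bp
Sorted largest to smallest: 79, 42, 41, 41, 26, 26, 15 bp.

79, 42, 41, 41, 26, 26, 15 bp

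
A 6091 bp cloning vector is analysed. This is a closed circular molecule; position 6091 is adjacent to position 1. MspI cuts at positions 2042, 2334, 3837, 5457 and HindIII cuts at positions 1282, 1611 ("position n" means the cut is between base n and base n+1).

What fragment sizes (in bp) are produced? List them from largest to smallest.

Combined cut positions (sorted): 1282, 1611, 2042, 2334, 3837, 5457.
Circular molecule, 6 cuts → 6 fragments:
  1611 − 1282 = 329 bp
  2042 − 1611 = 431 bp
  2334 − 2042 = 292 bp
  3837 − 2334 = 1503 bp
  5457 − 3837 = 1620 bp
  wrap: 6091 − 5457 + 1282 = 1916 bp
Sorted largest to smallest: 1916, 1620, 1503, 431, 329, 292 bp.

1916, 1620, 1503, 431, 329, 292 bp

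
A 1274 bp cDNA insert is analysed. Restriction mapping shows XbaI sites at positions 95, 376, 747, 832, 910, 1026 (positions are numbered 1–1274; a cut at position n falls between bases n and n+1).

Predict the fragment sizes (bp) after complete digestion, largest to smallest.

371, 281, 248, 116, 95, 85, 78 bp

Linear molecule, 6 cuts → 7 fragments:
  95 − 0 = 95 bp
  376 − 95 = 281 bp
  747 − 376 = 371 bp
  832 − 747 = 85 bp
  910 − 832 = 78 bp
  1026 − 910 = 116 bp
  1274 − 1026 = 248 bp
Sorted largest to smallest: 371, 281, 248, 116, 95, 85, 78 bp.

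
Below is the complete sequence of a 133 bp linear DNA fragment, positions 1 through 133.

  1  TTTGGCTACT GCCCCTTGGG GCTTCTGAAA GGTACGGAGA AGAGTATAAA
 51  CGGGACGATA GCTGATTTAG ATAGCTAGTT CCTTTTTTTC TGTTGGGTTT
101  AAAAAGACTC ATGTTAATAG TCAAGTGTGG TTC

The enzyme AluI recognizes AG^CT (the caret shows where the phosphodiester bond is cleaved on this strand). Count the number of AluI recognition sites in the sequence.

AGCT occurs starting at positions 60, 73.
AluI cuts at 2 sites.

2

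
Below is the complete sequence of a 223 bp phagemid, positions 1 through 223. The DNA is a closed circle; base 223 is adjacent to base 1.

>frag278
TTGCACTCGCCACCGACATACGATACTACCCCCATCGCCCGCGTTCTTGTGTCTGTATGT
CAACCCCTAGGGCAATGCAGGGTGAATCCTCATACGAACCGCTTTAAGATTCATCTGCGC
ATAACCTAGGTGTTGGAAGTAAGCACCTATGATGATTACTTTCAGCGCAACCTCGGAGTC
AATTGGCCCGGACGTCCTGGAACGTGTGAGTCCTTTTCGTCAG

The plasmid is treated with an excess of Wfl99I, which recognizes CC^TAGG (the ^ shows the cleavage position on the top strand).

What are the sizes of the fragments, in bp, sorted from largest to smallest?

164, 59 bp

Wfl99I sites (CCTAGG) start at positions 66, 125.
Wfl99I cuts after base 2 of each site, so after positions 67, 126.
Circular molecule, 2 cuts → 2 fragments:
  68–126 → 59 bp
  127–223 then 1–67 → 97 + 67 = 164 bp
Sorted largest to smallest: 164, 59 bp.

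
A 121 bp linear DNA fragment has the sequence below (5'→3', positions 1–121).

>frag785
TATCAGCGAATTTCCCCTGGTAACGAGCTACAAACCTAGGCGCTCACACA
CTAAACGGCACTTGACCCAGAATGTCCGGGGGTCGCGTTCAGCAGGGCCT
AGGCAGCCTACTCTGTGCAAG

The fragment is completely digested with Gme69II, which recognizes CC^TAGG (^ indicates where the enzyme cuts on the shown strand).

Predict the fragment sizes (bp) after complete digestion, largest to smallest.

Gme69II sites (CCTAGG) start at positions 35, 98.
Gme69II cuts after base 2 of each site, so after positions 36, 99.
Linear molecule, 2 cuts → 3 fragments:
  1–36 → 36 bp
  37–99 → 63 bp
  100–121 → 22 bp
Sorted largest to smallest: 63, 36, 22 bp.

63, 36, 22 bp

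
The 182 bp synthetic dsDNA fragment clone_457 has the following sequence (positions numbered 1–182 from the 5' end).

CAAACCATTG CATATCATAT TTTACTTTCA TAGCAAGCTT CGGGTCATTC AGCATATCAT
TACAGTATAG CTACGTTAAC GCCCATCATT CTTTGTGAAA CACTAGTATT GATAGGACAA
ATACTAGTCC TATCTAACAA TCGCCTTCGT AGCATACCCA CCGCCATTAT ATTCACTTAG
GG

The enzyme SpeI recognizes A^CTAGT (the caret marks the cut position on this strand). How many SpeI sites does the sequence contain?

ACTAGT occurs starting at positions 102, 123.
SpeI cuts at 2 sites.

2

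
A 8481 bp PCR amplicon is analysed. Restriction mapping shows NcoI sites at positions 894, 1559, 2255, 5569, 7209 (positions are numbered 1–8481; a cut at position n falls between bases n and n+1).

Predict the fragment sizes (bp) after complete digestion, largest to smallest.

Linear molecule, 5 cuts → 6 fragments:
  894 − 0 = 894 bp
  1559 − 894 = 665 bp
  2255 − 1559 = 696 bp
  5569 − 2255 = 3314 bp
  7209 − 5569 = 1640 bp
  8481 − 7209 = 1272 bp
Sorted largest to smallest: 3314, 1640, 1272, 894, 696, 665 bp.

3314, 1640, 1272, 894, 696, 665 bp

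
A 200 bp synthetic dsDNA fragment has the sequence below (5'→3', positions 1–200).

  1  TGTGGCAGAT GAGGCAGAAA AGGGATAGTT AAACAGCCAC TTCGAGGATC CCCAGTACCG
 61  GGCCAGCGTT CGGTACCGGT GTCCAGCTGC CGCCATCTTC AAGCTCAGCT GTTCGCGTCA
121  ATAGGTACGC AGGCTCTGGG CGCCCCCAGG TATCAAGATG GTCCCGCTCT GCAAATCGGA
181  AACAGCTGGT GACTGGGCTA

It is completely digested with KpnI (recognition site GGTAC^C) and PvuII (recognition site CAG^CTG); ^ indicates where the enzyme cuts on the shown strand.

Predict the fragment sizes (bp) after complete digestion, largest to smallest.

77, 76, 22, 15, 10 bp

The KpnI site (GGTACC) starts at position 72.
KpnI cuts after base 5 of each site (before the last base), so after position 76.
PvuII sites (CAGCTG) start at positions 84, 106, 183.
PvuII cuts after base 3 of each site, so after positions 86, 108, 185.
Combined cut positions: 76, 86, 108, 185.
Linear molecule, 4 cuts → 5 fragments:
  1–76 → 76 bp
  77–86 → 10 bp
  87–108 → 22 bp
  109–185 → 77 bp
  186–200 → 15 bp
Sorted largest to smallest: 77, 76, 22, 15, 10 bp.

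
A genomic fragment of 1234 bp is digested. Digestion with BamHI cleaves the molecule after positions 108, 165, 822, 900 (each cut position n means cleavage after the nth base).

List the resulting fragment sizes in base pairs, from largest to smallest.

657, 334, 108, 78, 57 bp

Linear molecule, 4 cuts → 5 fragments:
  108 − 0 = 108 bp
  165 − 108 = 57 bp
  822 − 165 = 657 bp
  900 − 822 = 78 bp
  1234 − 900 = 334 bp
Sorted largest to smallest: 657, 334, 108, 78, 57 bp.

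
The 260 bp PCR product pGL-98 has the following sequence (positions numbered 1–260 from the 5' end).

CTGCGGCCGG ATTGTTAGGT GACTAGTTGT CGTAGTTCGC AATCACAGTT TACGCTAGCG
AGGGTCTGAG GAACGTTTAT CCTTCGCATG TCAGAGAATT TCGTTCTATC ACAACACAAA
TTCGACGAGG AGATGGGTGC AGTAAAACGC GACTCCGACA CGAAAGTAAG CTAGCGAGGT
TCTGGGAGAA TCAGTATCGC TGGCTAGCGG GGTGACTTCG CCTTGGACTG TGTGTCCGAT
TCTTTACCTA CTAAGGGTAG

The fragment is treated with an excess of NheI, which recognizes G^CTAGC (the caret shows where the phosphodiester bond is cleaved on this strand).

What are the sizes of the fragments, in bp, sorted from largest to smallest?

116, 57, 54, 33 bp

NheI sites (GCTAGC) start at positions 54, 170, 203.
NheI cuts after the first base of each site, so after positions 54, 170, 203.
Linear molecule, 3 cuts → 4 fragments:
  1–54 → 54 bp
  55–170 → 116 bp
  171–203 → 33 bp
  204–260 → 57 bp
Sorted largest to smallest: 116, 57, 54, 33 bp.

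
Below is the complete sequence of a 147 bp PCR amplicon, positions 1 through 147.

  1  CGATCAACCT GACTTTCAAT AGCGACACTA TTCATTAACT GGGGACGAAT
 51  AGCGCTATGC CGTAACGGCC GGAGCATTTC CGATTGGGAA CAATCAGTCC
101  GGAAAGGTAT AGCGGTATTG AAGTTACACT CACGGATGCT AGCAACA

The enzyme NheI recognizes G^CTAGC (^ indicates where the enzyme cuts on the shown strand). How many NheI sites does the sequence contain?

GCTAGC occurs starting at position 138.
NheI cuts at 1 site.

1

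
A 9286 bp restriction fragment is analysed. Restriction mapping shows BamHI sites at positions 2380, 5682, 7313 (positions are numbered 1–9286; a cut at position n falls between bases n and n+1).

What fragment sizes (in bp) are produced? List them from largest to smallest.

Linear molecule, 3 cuts → 4 fragments:
  2380 − 0 = 2380 bp
  5682 − 2380 = 3302 bp
  7313 − 5682 = 1631 bp
  9286 − 7313 = 1973 bp
Sorted largest to smallest: 3302, 2380, 1973, 1631 bp.

3302, 2380, 1973, 1631 bp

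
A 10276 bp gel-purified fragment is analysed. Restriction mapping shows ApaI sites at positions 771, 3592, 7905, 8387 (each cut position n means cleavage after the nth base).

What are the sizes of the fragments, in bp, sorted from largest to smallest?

4313, 2821, 1889, 771, 482 bp

Linear molecule, 4 cuts → 5 fragments:
  771 − 0 = 771 bp
  3592 − 771 = 2821 bp
  7905 − 3592 = 4313 bp
  8387 − 7905 = 482 bp
  10276 − 8387 = 1889 bp
Sorted largest to smallest: 4313, 2821, 1889, 771, 482 bp.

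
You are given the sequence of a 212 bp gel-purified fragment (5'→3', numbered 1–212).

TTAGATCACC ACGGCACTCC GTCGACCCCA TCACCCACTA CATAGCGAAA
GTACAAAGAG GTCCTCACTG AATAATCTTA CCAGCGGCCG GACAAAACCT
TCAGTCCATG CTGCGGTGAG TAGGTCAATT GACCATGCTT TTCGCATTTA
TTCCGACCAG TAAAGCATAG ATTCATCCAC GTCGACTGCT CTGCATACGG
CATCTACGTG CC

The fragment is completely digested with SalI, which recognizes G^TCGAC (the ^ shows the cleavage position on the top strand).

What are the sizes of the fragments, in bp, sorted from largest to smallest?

SalI sites (GTCGAC) start at positions 21, 181.
SalI cuts after the first base of each site, so after positions 21, 181.
Linear molecule, 2 cuts → 3 fragments:
  1–21 → 21 bp
  22–181 → 160 bp
  182–212 → 31 bp
Sorted largest to smallest: 160, 31, 21 bp.

160, 31, 21 bp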